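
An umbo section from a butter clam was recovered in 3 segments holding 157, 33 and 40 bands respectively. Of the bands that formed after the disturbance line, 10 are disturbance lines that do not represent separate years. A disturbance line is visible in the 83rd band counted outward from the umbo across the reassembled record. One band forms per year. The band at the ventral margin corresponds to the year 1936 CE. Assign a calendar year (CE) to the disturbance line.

1799 CE

Total bands = 157 + 33 + 40 = 230.
230 − 83 = 147 bands lie beyond the disturbance line toward the ventral margin.
Excluding 10 false bands: 147 − 10 = 137.
1936 − 137 = 1799 CE.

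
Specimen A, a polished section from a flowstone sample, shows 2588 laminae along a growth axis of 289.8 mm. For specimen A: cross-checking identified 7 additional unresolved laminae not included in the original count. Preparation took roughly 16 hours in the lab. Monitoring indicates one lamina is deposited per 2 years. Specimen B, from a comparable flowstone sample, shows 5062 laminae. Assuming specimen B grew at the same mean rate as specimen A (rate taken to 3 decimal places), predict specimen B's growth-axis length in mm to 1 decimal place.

566.9 mm

Specimen A: adjusted count: 2588 + 7 = 2595 laminae.
Specimen A: multiplying by 2 years per lamina: 2595 × 2 = 5190 years.
A: Extension rate ≈ 289.8 / 5190 = 0.056 mm/year.
Specimen B: multiplying by 2 years per lamina: 5062 × 2 = 10124 years. For B, 0.056 mm/year × 10124 years = 566.9 mm.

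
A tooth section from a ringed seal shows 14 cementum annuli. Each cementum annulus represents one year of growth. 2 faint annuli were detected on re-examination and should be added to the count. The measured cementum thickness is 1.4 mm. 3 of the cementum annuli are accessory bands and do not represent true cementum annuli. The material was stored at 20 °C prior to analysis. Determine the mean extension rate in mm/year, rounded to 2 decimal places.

Adjusted count: 14 − 3 + 2 = 13 cementum annuli.
Mean rate = 1.4 mm / 13 years ≈ 0.11 mm/year.

0.11 mm/year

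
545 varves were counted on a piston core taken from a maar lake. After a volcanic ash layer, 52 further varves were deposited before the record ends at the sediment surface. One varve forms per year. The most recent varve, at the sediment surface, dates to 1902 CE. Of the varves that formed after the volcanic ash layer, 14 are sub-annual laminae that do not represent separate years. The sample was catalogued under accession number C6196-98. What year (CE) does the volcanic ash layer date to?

52 varves formed after the volcanic ash layer.
52 − 14 false = 38 true varves after the volcanic ash layer.
The varve at the sediment surface is 1902 CE, so the volcanic ash layer dates to 1902 − 38 = 1864 CE.

1864 CE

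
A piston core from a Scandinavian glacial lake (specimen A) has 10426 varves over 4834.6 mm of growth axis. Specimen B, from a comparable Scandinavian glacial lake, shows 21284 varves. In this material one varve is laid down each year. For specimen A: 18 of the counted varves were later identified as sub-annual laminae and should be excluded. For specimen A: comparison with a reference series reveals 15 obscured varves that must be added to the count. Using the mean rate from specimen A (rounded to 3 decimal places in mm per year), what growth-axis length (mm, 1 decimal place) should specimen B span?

9875.8 mm

Specimen A: after corrections the count is 10426 − 18 + 15 = 10423 varves.
A: Mean rate = 4834.6 mm / 10423 years ≈ 0.464 mm/yr.
B's length ≈ 0.464 × 21284 = 9875.8 mm.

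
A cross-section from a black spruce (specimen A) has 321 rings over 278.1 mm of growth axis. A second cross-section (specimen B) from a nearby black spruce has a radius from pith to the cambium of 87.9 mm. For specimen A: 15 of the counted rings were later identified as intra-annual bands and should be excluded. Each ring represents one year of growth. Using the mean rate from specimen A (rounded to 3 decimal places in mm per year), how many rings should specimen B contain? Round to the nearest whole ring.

97 rings

Specimen A: true ring count = 321 − 15 = 306.
A: 278.1 mm over 306 years gives 278.1 / 306 ≈ 0.909 mm per year.
B spans 87.9 / 0.909 = 96.70 years ≈ 97 rings.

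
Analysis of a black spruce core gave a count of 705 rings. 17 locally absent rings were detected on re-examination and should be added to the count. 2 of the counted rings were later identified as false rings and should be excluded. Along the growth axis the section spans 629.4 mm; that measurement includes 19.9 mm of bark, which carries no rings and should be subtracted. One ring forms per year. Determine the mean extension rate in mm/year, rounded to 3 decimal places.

After corrections the count is 705 − 2 + 17 = 720 rings.
Removing the 19.9 mm offcut leaves 629.4 − 19.9 = 609.5 mm.
609.5 mm over 720 years gives 609.5 / 720 ≈ 0.847 mm/year.

0.847 mm/year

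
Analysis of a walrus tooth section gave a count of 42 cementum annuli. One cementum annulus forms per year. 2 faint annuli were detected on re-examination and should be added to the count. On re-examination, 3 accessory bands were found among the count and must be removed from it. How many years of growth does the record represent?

41 yr

After corrections the count is 42 − 3 + 2 = 41 cementum annuli.
With a one-to-one cementum annulus periodicity this is 41 years.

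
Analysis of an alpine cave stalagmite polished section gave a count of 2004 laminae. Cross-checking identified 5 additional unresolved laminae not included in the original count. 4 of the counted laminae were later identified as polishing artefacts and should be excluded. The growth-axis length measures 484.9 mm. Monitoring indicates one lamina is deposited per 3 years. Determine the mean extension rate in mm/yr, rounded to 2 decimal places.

0.08 mm/yr

After corrections the count is 2004 − 4 + 5 = 2005 laminae.
2005 laminae at 3 years each span 2005 × 3 = 6015 years.
484.9 mm over 6015 years gives 484.9 / 6015 ≈ 0.08 mm/yr.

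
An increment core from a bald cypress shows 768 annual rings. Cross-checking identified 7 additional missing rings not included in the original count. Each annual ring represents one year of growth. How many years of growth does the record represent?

775 yr

Correcting the raw count gives 768 + 7 = 775 true annual rings.
With a one-to-one annual ring periodicity this is 775 years.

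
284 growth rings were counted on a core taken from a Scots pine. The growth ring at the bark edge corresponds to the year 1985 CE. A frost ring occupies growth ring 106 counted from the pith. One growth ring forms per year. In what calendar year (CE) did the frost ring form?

The frost ring sits at growth ring 106 from the pith, so 284 − 106 = 178 growth rings formed after it.
Counting back 178 years from 1985 CE places the frost ring in 1985 − 178 = 1807 CE.

1807 CE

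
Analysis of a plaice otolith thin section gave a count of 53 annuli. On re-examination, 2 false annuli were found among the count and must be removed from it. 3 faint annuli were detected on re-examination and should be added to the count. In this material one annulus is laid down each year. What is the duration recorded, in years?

54 years

Correcting the raw count gives 53 − 2 + 3 = 54 true annuli.
At one annulus per year, that is 54 years.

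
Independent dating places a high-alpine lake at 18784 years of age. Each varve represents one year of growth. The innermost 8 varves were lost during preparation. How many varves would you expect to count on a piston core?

18776 varves

Expected varves over 18784 years: 18784.
Subtracting the 8 varves not captured gives 18784 − 8 = 18776 varves in the record.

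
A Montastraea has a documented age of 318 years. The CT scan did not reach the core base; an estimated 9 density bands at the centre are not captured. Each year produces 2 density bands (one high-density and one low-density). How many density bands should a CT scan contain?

627 density bands

318 years at 2 density bands per year gives 318 × 2 = 636 density bands.
Less the 9 uncaptured density bands: 636 − 9 = 627.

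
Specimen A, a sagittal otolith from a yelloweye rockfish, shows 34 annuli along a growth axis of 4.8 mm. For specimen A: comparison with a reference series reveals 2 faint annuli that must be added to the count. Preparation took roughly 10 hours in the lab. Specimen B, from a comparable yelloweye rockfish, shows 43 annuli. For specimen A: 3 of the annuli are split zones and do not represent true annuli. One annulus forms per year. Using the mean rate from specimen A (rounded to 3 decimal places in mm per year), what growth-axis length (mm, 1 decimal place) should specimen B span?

Specimen A: after corrections the count is 34 − 3 + 2 = 33 annuli.
A: Extension rate ≈ 4.8 / 33 = 0.145 mm/year.
For B, 0.145 mm/year × 43 years = 6.2 mm.

6.2 mm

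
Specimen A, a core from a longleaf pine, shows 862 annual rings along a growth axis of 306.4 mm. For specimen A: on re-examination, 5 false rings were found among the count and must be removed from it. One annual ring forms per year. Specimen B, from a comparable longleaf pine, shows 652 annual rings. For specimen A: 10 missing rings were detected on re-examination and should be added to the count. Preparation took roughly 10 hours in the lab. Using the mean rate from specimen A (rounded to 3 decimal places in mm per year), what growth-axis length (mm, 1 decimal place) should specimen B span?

Specimen A: true annual ring count = 862 − 5 + 10 = 867.
A: Mean rate = 306.4 mm / 867 years ≈ 0.353 mm/yr.
For B, 0.353 mm/year × 652 years = 230.2 mm.

230.2 mm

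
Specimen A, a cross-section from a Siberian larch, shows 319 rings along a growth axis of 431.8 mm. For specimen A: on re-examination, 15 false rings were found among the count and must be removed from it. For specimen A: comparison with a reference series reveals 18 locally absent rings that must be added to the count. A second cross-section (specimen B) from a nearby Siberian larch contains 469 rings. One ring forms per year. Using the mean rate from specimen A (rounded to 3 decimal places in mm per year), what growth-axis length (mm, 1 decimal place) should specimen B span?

Specimen A: correcting the raw count gives 319 − 15 + 18 = 322 true rings.
A: 431.8 mm over 322 years gives 431.8 / 322 ≈ 1.341 mm/yr.
For B, 1.341 mm/year × 469 years = 628.9 mm.

628.9 mm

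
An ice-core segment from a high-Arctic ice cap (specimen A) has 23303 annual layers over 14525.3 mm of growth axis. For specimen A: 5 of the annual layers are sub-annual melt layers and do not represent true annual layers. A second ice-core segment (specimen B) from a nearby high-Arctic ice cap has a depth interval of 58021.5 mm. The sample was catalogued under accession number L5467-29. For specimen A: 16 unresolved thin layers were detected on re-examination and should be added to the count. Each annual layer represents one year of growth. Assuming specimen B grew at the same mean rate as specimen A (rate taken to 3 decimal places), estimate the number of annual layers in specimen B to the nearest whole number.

Specimen A: adjusted count: 23303 − 5 + 16 = 23314 annual layers.
A: Extension rate ≈ 14525.3 / 23314 = 0.623 mm/yr.
Specimen B: 58021.5 mm / 0.623 mm per year = 93132.42 years ≈ 93132 annual layers.

93132 annual layers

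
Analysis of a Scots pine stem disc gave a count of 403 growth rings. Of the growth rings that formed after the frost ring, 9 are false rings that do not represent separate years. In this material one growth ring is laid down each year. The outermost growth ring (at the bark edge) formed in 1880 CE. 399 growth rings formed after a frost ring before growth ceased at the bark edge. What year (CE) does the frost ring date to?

399 growth rings post-date the frost ring.
399 − 9 false = 390 true growth rings after the frost ring.
The growth ring at the bark edge is 1880 CE, so the frost ring dates to 1880 − 390 = 1490 CE.

1490 CE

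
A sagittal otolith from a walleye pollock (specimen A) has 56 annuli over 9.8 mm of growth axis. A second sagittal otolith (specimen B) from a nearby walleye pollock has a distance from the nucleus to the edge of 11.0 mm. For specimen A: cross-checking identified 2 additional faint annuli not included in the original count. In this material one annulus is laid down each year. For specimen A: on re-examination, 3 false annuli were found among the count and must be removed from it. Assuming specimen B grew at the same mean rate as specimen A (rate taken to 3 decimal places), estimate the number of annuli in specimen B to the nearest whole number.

Specimen A: correcting the raw count gives 56 − 3 + 2 = 55 true annuli.
A: 9.8 mm over 55 years gives 9.8 / 55 ≈ 0.178 mm per year.
For B, 11.0 / 0.178 = 61.80 years ≈ 62 annuli.

62 annuli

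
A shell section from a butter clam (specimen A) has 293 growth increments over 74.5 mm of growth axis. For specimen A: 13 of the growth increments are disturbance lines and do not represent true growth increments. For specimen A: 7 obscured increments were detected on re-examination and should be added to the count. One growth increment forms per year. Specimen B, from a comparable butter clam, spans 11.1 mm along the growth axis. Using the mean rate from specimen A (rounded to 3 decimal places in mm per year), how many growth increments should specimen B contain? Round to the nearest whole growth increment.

43 growth increments

Specimen A: correcting the raw count gives 293 − 13 + 7 = 287 true growth increments.
A: Mean rate = 74.5 mm / 287 years ≈ 0.260 mm/yr.
Specimen B: 11.1 mm / 0.260 mm per year = 42.69 years ≈ 43 growth increments.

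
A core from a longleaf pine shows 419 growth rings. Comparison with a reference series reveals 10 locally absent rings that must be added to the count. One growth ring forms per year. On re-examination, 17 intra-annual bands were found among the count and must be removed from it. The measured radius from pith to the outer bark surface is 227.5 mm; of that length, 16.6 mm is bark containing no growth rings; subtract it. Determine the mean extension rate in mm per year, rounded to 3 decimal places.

0.512 mm per year

True growth ring count = 419 − 17 + 10 = 412.
The growth record spans 227.5 − 16.6 = 210.9 mm.
Mean rate = 210.9 mm / 412 years ≈ 0.512 mm per year.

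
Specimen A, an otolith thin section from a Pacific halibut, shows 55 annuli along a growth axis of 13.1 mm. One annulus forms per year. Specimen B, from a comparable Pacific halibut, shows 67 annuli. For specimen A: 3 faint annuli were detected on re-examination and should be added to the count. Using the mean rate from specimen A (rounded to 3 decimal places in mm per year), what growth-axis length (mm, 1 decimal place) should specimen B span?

15.1 mm

Specimen A: correcting the raw count gives 55 + 3 = 58 true annuli.
A: Mean rate = 13.1 mm / 58 years ≈ 0.226 mm/yr.
B's length ≈ 0.226 × 67 = 15.1 mm.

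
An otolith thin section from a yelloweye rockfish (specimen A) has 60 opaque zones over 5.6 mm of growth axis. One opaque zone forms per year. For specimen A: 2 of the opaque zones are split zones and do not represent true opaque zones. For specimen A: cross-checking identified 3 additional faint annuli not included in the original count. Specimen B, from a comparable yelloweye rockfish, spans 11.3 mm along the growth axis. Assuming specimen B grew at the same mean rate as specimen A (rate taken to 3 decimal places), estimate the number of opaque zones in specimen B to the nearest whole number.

Specimen A: correcting the raw count gives 60 − 2 + 3 = 61 true opaque zones.
A: 5.6 mm over 61 years gives 5.6 / 61 ≈ 0.092 mm/year.
Specimen B: 11.3 mm / 0.092 mm per year = 122.83 years ≈ 123 opaque zones.

123 opaque zones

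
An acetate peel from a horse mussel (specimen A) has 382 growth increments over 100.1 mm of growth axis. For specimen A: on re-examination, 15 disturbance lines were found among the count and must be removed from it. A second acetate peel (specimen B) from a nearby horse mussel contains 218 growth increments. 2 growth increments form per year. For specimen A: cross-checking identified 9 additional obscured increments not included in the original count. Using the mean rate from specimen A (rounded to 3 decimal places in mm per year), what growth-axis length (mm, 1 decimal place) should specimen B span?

58.0 mm

Specimen A: correcting the raw count gives 382 − 15 + 9 = 376 true growth increments.
Specimen A: with 2 growth increments per year, 376 / 2 = 188 years.
A: Extension rate ≈ 100.1 / 188 = 0.532 mm per year.
Specimen B: with 2 growth increments per year, 218 / 2 = 109 years. B's length ≈ 0.532 × 109 = 58.0 mm.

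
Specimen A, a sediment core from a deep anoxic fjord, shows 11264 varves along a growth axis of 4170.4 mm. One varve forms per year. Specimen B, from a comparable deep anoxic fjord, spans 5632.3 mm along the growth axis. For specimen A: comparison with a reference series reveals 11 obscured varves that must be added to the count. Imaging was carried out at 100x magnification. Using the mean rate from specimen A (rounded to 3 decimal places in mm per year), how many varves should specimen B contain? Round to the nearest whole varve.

15222 varves

Specimen A: correcting the raw count gives 11264 + 11 = 11275 true varves.
A: 4170.4 mm over 11275 years gives 4170.4 / 11275 ≈ 0.370 mm/yr.
Specimen B: 5632.3 mm / 0.370 mm per year = 15222.43 years ≈ 15222 varves.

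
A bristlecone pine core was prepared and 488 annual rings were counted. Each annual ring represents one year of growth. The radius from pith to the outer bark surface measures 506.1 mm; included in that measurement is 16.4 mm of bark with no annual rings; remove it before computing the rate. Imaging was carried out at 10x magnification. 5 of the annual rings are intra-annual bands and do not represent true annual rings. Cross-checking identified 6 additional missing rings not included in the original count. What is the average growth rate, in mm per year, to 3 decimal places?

1.001 mm per year

Adjusted count: 488 − 5 + 6 = 489 annual rings.
Removing the 16.4 mm offcut leaves 506.1 − 16.4 = 489.7 mm.
Extension rate ≈ 489.7 / 489 = 1.001 mm per year.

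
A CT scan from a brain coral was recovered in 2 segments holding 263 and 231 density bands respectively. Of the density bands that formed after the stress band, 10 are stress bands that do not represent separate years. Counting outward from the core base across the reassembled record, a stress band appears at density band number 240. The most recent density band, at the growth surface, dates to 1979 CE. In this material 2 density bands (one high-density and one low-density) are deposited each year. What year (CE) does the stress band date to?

Total density bands = 263 + 231 = 494.
494 − 240 = 254 density bands lie beyond the stress band toward the growth surface.
Removing the 10 false density bands leaves 254 − 10 = 244 true density bands beyond the stress band.
Dividing by 2 density bands per year: 244 / 2 = 122 years.
Counting back 122 years from 1979 CE places the stress band in 1979 − 122 = 1857 CE.

1857 CE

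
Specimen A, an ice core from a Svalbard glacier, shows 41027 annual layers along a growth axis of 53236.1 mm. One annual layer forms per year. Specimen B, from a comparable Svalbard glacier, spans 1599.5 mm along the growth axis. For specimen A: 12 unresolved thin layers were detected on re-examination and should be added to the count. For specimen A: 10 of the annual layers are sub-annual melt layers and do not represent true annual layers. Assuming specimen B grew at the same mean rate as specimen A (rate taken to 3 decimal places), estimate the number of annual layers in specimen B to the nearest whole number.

1232 annual layers

Specimen A: adjusted count: 41027 − 10 + 12 = 41029 annual layers.
A: Extension rate ≈ 53236.1 / 41029 = 1.298 mm/yr.
B spans 1599.5 / 1.298 = 1232.28 years ≈ 1232 annual layers.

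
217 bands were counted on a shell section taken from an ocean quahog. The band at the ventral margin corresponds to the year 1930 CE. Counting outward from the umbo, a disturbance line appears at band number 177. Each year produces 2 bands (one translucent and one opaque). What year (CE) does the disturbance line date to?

Between band 177 and the ventral margin there are 217 − 177 = 40 bands.
With 2 bands per year, 40 / 2 = 20 years.
The band at the ventral margin is 1930 CE, so the disturbance line dates to 1930 − 20 = 1910 CE.

1910 CE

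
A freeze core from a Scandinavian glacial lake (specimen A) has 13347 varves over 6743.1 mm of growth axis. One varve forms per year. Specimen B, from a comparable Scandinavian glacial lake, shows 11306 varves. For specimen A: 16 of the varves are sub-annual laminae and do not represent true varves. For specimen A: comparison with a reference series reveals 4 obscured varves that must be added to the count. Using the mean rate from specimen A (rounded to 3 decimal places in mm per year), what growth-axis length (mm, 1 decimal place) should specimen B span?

5720.8 mm

Specimen A: adjusted count: 13347 − 16 + 4 = 13335 varves.
A: Extension rate ≈ 6743.1 / 13335 = 0.506 mm per year.
For B, 0.506 mm/year × 11306 years = 5720.8 mm.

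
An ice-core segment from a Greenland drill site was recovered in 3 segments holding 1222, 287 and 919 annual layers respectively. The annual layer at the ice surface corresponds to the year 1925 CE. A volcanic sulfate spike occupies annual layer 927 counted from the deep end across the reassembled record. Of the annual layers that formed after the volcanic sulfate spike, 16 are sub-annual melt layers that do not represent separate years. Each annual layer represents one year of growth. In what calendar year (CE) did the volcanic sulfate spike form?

Total annual layers = 1222 + 287 + 919 = 2428.
Between annual layer 927 and the ice surface there are 2428 − 927 = 1501 annual layers.
Excluding 16 false annual layers: 1501 − 16 = 1485.
1925 − 1485 = 440 CE.

440 CE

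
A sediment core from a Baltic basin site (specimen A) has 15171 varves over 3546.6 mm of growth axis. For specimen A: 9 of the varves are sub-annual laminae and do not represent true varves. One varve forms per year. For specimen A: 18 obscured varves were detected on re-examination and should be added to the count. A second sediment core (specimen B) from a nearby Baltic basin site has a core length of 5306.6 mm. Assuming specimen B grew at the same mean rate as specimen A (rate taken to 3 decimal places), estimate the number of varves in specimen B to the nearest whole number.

22678 varves

Specimen A: true varve count = 15171 − 9 + 18 = 15180.
A: 3546.6 mm over 15180 years gives 3546.6 / 15180 ≈ 0.234 mm per year.
B spans 5306.6 / 0.234 = 22677.78 years ≈ 22678 varves.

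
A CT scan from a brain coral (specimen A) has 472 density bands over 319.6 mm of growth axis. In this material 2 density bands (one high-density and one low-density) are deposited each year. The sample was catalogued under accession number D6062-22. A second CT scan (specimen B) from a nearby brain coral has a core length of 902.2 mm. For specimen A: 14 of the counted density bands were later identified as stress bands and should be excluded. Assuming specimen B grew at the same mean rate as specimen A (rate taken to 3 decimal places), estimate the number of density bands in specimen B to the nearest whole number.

1293 density bands

Specimen A: adjusted count: 472 − 14 = 458 density bands.
Specimen A: 458 density bands at 2 per year is 458 / 2 = 229 years.
A: Mean rate = 319.6 mm / 229 years ≈ 1.396 mm/year.
For B, 902.2 / 1.396 = 646.28 years; at 2 density bands per year that is 646.28 × 2 ≈ 1293 density bands.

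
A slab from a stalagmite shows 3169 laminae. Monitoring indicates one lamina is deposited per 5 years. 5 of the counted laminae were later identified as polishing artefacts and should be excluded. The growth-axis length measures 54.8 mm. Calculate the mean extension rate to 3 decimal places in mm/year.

0.003 mm/year

Correcting the raw count gives 3169 − 5 = 3164 true laminae.
Multiplying by 5 years per lamina: 3164 × 5 = 15820 years.
Mean rate = 54.8 mm / 15820 years ≈ 0.003 mm/year.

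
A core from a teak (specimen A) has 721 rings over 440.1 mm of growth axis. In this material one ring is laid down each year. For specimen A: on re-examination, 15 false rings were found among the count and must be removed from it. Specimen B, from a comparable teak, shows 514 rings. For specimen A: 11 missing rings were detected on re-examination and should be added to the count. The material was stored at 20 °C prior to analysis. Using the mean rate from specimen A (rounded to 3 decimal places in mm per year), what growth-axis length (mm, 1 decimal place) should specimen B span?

315.6 mm

Specimen A: true ring count = 721 − 15 + 11 = 717.
A: Extension rate ≈ 440.1 / 717 = 0.614 mm/yr.
For B, 0.614 mm/year × 514 years = 315.6 mm.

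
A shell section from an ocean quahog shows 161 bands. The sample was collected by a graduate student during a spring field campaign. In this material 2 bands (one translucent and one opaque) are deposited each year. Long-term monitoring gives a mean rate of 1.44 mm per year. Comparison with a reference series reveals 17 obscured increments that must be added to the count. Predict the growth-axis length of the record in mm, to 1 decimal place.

Correcting the raw count gives 161 + 17 = 178 true bands.
With 2 bands per year, 178 / 2 = 89 years.
Predicted length = 1.44 mm/year × 89 years = 128.2 mm.

128.2 mm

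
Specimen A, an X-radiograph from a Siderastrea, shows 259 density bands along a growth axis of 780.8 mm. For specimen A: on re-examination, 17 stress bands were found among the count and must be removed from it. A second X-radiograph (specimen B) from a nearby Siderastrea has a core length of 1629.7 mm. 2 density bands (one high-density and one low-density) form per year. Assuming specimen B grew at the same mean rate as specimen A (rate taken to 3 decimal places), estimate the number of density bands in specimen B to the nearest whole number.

Specimen A: true density band count = 259 − 17 = 242.
Specimen A: dividing by 2 density bands per year: 242 / 2 = 121 years.
A: Mean rate = 780.8 mm / 121 years ≈ 6.453 mm/yr.
B spans 1629.7 / 6.453 = 252.55 years; at 2 density bands per year that is 252.55 × 2 ≈ 505 density bands.

505 density bands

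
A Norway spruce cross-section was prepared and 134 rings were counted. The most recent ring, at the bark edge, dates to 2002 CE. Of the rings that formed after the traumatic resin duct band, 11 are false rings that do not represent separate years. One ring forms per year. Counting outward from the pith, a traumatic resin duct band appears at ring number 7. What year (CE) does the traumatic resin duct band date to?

Between ring 7 and the bark edge there are 134 − 7 = 127 rings.
Removing the 11 false rings leaves 127 − 11 = 116 true rings beyond the traumatic resin duct band.
Counting back 116 years from 2002 CE places the traumatic resin duct band in 2002 − 116 = 1886 CE.

1886 CE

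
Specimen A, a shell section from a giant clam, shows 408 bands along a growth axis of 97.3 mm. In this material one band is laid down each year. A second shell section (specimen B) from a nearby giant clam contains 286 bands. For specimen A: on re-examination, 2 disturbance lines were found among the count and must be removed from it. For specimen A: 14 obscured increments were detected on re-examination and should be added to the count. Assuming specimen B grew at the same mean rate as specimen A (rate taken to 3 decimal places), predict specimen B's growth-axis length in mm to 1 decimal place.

Specimen A: adjusted count: 408 − 2 + 14 = 420 bands.
A: Extension rate ≈ 97.3 / 420 = 0.232 mm/yr.
B's length ≈ 0.232 × 286 = 66.4 mm.

66.4 mm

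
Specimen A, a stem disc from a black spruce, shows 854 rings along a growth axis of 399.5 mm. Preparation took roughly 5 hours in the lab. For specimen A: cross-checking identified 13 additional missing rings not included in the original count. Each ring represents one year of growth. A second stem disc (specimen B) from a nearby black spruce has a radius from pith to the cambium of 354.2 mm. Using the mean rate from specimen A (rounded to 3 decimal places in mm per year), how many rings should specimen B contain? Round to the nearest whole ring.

Specimen A: correcting the raw count gives 854 + 13 = 867 true rings.
A: 399.5 mm over 867 years gives 399.5 / 867 ≈ 0.461 mm/yr.
Specimen B: 354.2 mm / 0.461 mm per year = 768.33 years ≈ 768 rings.

768 rings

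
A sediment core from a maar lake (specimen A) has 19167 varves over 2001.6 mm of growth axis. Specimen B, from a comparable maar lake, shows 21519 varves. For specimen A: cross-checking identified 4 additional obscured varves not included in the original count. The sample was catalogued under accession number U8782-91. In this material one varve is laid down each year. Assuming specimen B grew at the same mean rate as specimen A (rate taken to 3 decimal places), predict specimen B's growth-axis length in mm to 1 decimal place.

2238.0 mm

Specimen A: after corrections the count is 19167 + 4 = 19171 varves.
A: Extension rate ≈ 2001.6 / 19171 = 0.104 mm per year.
B's length ≈ 0.104 × 21519 = 2238.0 mm.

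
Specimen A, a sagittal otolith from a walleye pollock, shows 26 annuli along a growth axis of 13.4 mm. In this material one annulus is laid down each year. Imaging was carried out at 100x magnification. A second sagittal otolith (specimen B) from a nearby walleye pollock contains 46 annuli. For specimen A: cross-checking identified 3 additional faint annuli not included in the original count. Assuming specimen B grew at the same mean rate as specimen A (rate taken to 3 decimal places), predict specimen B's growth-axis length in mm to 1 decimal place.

Specimen A: after corrections the count is 26 + 3 = 29 annuli.
A: Extension rate ≈ 13.4 / 29 = 0.462 mm/year.
For B, 0.462 mm/year × 46 years = 21.3 mm.

21.3 mm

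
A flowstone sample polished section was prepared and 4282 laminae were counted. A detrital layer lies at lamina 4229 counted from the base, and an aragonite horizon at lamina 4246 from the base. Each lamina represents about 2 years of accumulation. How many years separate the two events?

Separation: 4246 − 4229 = 17 laminae.
Multiplying by 2 years per lamina: 17 × 2 = 34 years.

34 yr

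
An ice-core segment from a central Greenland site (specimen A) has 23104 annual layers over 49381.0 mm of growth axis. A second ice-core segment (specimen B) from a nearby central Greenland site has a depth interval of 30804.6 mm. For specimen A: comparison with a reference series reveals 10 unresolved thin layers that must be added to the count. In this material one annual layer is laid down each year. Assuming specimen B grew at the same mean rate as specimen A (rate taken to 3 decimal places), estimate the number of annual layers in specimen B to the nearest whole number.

Specimen A: true annual layer count = 23104 + 10 = 23114.
A: Extension rate ≈ 49381.0 / 23114 = 2.136 mm per year.
B spans 30804.6 / 2.136 = 14421.63 years ≈ 14422 annual layers.

14422 annual layers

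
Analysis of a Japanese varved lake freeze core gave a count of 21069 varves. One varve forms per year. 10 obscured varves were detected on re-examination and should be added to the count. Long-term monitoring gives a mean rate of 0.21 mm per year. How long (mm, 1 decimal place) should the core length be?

4426.6 mm

Adjusted count: 21069 + 10 = 21079 varves.
21079 years at 0.21 mm/year gives 0.21 × 21079 = 4426.6 mm.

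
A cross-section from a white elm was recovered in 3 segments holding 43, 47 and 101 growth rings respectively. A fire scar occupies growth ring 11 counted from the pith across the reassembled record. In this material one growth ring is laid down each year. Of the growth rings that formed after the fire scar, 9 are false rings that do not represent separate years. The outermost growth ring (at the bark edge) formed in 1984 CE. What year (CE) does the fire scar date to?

1813 CE

Total growth rings = 43 + 47 + 101 = 191.
The fire scar sits at growth ring 11 from the pith, so 191 − 11 = 180 growth rings formed after it.
Excluding 9 false growth rings: 180 − 9 = 171.
The growth ring at the bark edge is 1984 CE, so the fire scar dates to 1984 − 171 = 1813 CE.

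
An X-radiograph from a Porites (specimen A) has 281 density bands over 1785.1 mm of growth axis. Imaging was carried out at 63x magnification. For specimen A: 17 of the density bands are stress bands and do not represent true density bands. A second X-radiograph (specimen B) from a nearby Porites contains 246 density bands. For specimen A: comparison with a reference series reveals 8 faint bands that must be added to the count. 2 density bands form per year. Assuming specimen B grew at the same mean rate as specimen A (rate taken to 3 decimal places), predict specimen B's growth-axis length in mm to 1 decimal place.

Specimen A: correcting the raw count gives 281 − 17 + 8 = 272 true density bands.
Specimen A: with 2 density bands per year, 272 / 2 = 136 years.
A: 1785.1 mm over 136 years gives 1785.1 / 136 ≈ 13.126 mm per year.
Specimen B: with 2 density bands per year, 246 / 2 = 123 years. Length of B = 13.126 × 123 = 1614.5 mm.

1614.5 mm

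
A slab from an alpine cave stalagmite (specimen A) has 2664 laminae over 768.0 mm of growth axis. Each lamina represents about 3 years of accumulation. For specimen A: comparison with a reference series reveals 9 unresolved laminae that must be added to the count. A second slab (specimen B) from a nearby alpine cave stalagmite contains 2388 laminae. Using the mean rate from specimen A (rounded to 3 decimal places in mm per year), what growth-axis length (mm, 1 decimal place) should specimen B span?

Specimen A: adjusted count: 2664 + 9 = 2673 laminae.
Specimen A: multiplying by 3 years per lamina: 2673 × 3 = 8019 years.
A: 768.0 mm over 8019 years gives 768.0 / 8019 ≈ 0.096 mm/year.
Specimen B: multiplying by 3 years per lamina: 2388 × 3 = 7164 years. Length of B = 0.096 × 7164 = 687.7 mm.

687.7 mm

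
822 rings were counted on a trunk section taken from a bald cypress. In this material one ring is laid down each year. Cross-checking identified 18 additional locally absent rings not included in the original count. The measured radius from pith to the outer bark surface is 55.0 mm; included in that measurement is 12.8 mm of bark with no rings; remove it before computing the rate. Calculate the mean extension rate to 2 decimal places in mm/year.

0.05 mm/year

After corrections the count is 822 + 18 = 840 rings.
Net length = 55.0 − 12.8 = 42.2 mm.
Mean rate = 42.2 mm / 840 years ≈ 0.05 mm/year.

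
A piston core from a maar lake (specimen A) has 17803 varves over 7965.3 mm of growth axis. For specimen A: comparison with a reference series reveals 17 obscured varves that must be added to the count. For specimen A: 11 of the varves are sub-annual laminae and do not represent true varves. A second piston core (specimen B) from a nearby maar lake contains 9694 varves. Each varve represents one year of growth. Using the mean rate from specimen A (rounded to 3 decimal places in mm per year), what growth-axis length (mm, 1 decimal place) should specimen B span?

Specimen A: after corrections the count is 17803 − 11 + 17 = 17809 varves.
A: Extension rate ≈ 7965.3 / 17809 = 0.447 mm/year.
For B, 0.447 mm/year × 9694 years = 4333.2 mm.

4333.2 mm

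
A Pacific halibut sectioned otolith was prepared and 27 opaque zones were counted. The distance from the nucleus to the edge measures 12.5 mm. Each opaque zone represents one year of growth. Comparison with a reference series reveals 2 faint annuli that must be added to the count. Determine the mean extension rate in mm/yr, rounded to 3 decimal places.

After corrections the count is 27 + 2 = 29 opaque zones.
Mean rate = 12.5 mm / 29 years ≈ 0.431 mm/yr.

0.431 mm/yr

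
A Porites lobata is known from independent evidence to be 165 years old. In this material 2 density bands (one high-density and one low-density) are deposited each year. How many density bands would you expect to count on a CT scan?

With 2 density bands per year, 165 years would produce 165 × 2 = 330 density bands.
So 330 density bands should be present.

330 density bands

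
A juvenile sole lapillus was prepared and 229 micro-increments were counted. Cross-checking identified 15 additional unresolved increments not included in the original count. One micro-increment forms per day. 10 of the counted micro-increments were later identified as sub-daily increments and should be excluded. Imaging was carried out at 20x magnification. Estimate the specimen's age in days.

234 days

After corrections the count is 229 − 10 + 15 = 234 micro-increments.
At one micro-increment per day, that is 234 days.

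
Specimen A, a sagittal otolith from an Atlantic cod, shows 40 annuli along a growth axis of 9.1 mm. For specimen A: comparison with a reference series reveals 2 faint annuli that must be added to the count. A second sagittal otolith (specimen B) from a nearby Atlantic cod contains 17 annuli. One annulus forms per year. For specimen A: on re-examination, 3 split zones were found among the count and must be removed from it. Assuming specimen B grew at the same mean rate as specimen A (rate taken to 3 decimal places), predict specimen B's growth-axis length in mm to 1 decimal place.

4.0 mm

Specimen A: true annulus count = 40 − 3 + 2 = 39.
A: Extension rate ≈ 9.1 / 39 = 0.233 mm/yr.
B's length ≈ 0.233 × 17 = 4.0 mm.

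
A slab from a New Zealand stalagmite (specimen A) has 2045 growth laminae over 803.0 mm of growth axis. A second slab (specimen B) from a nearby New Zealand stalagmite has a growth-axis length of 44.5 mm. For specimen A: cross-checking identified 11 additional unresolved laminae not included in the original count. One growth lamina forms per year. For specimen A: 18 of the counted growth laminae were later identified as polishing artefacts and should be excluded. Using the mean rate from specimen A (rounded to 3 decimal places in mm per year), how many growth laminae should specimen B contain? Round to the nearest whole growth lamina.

113 growth laminae

Specimen A: correcting the raw count gives 2045 − 18 + 11 = 2038 true growth laminae.
A: 803.0 mm over 2038 years gives 803.0 / 2038 ≈ 0.394 mm per year.
For B, 44.5 / 0.394 = 112.94 years ≈ 113 growth laminae.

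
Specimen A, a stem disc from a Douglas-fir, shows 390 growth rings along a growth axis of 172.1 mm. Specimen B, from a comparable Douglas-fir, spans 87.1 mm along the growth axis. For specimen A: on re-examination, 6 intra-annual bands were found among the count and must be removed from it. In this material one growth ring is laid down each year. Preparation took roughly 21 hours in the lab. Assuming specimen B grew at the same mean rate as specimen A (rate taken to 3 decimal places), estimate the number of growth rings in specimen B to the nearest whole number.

194 growth rings

Specimen A: adjusted count: 390 − 6 = 384 growth rings.
A: Extension rate ≈ 172.1 / 384 = 0.448 mm/yr.
B spans 87.1 / 0.448 = 194.42 years ≈ 194 growth rings.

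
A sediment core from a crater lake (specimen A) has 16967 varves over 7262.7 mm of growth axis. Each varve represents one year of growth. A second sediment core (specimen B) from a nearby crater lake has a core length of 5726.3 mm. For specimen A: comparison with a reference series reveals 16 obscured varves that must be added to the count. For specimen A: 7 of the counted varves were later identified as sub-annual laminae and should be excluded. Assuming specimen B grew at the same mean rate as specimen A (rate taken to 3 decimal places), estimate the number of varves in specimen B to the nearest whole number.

Specimen A: true varve count = 16967 − 7 + 16 = 16976.
A: 7262.7 mm over 16976 years gives 7262.7 / 16976 ≈ 0.428 mm/yr.
For B, 5726.3 / 0.428 = 13379.21 years ≈ 13379 varves.

13379 varves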